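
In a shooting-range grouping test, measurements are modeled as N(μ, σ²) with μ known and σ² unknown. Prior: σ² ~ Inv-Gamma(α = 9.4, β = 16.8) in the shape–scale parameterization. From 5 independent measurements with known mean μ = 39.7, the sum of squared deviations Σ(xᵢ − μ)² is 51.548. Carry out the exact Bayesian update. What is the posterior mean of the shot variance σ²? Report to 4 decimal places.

3.9059

With known mean μ and an Inverse-Gamma(α, β) prior on σ², the Normal likelihood is conjugate: posterior is Inv-Gamma(α + n/2, β + Σ(xᵢ−μ)²/2).
Posterior: Inv-Gamma(9.4 + 5/2, 16.8 + 51.548/2) = Inv-Gamma(11.90, 42.5740).
E[σ²|data] = β/(α−1) = 42.5740/10.90 = 3.9059.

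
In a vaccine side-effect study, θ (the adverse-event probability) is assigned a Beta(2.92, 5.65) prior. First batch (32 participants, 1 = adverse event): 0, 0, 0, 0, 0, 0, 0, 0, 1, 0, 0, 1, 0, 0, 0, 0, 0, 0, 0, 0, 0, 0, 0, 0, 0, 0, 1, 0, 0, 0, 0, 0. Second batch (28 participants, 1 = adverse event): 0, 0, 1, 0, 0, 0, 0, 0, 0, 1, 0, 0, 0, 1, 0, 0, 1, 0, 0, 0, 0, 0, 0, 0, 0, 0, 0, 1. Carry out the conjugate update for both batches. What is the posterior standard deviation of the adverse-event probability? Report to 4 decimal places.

0.0439

The Beta prior is conjugate to a Binomial/Bernoulli likelihood; the update adds successes to α and failures to β.
After batch 1: Beta(2.92+3, 5.65+29) = Beta(5.92, 34.65).
After batch 2: Beta(5.92+5, 34.65+23) = Beta(10.92, 57.65).
Var = αβ/((α+β)²(α+β+1)) = 10.92·57.65/(68.57²·69.57) = 0.00192456; SD = √0.00192456 = 0.0439.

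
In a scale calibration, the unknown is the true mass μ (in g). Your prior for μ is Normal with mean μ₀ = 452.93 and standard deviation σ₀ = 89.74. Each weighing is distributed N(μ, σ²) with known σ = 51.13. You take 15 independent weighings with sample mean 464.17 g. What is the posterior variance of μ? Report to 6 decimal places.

170.593226

For Normal data with known variance σ², a Normal(μ₀, σ₀²) prior on μ is conjugate. Posterior precision = 1/σ₀² + n/σ²; posterior mean is the precision-weighted average of μ₀ and x̄.
σ₀² = 89.74² = 8053.2676, σ² = 51.13² = 2614.2769; σ² + n·σ₀² = 2614.2769 + 15·8053.2676 = 123413.2909.
Posterior precision = 1/σ₀² + n/σ² = 1/8053.2676 + 15/2614.2769 = (σ² + n·σ₀²)/(σ₀²σ²) = 123413.2909/(8053.2676·2614.2769); posterior variance σₙ² = σ₀²σ²/(σ² + n·σ₀²) = 8053.2676·2614.2769/123413.2909 = 170.593226.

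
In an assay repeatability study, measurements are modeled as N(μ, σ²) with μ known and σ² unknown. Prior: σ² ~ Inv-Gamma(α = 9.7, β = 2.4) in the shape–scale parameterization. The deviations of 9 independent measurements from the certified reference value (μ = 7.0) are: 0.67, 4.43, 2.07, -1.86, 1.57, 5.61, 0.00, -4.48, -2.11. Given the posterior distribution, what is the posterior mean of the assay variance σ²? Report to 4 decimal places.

With known mean μ and an Inverse-Gamma(α, β) prior on σ², the Normal likelihood is conjugate: posterior is Inv-Gamma(α + n/2, β + Σ(xᵢ−μ)²/2).
Σ(xᵢ−μ)² = (0.67)² + (4.43)² + (2.07)² + (-1.86)² + (1.57)² + (5.61)² + (0.00)² + (-4.48)² + (-2.11)² = 86.2778.
Posterior: Inv-Gamma(9.7 + 9/2, 2.4 + 86.2778/2) = Inv-Gamma(14.20, 45.53890).
E[σ²|data] = β/(α−1) = 45.53890/13.20 = 3.4499.

3.4499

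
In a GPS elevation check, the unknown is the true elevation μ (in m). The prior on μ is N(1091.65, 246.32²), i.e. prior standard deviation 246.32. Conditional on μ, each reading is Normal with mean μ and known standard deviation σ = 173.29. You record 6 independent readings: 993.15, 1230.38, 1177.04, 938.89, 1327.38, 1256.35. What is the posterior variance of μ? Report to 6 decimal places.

For Normal data with known variance σ², a Normal(μ₀, σ₀²) prior on μ is conjugate. Posterior precision = 1/σ₀² + n/σ²; posterior mean is the precision-weighted average of μ₀ and x̄.
σ₀² = 246.32² = 60673.5424, σ² = 173.29² = 30029.4241; σ² + n·σ₀² = 30029.4241 + 6·60673.5424 = 394070.6785.
Posterior precision = 1/σ₀² + n/σ² = 1/60673.5424 + 6/30029.4241 = (σ² + n·σ₀²)/(σ₀²σ²) = 394070.6785/(60673.5424·30029.4241); posterior variance σₙ² = σ₀²σ²/(σ² + n·σ₀²) = 60673.5424·30029.4241/394070.6785 = 4623.514602.

4623.514602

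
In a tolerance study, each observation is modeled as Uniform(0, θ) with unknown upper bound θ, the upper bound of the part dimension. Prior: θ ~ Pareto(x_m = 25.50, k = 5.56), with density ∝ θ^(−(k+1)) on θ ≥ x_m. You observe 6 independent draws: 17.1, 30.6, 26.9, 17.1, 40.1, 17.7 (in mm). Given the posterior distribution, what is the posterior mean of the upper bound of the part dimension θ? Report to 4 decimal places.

43.8973

A Pareto(scale x_m, shape k) prior on the upper bound θ of Uniform(0, θ) is conjugate: posterior is Pareto(max(x_m, max xᵢ), k + n).
Sample maximum = 40.1; prior scale x_m = 25.50 → posterior scale = max = 40.10.
Posterior shape = 5.56 + 6 = 11.56.
E[θ|data] = k·x_m/(k−1) = 11.56·40.10/10.56 = 43.8973.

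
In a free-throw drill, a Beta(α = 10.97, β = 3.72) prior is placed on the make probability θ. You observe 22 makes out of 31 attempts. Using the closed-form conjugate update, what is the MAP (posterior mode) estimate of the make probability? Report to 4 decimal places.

0.7317

The Beta prior is conjugate to a Binomial/Bernoulli likelihood; the update adds successes to α and failures to β.
Posterior: Beta(α+k, β+n−k) = Beta(10.97+22, 3.72+9) = Beta(32.97, 12.72).
Mode of Beta(a,b) for a,b>1 is (a−1)/(a+b−2) = 31.97/43.69 = 0.7317.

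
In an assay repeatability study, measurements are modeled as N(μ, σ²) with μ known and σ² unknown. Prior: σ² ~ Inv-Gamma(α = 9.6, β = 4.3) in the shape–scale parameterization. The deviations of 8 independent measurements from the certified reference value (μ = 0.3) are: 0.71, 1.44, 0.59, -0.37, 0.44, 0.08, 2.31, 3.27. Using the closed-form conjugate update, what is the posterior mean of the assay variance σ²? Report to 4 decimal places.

With known mean μ and an Inverse-Gamma(α, β) prior on σ², the Normal likelihood is conjugate: posterior is Inv-Gamma(α + n/2, β + Σ(xᵢ−μ)²/2).
Σ(xᵢ−μ)² = (0.71)² + (1.44)² + (0.59)² + (-0.37)² + (0.44)² + (0.08)² + (2.31)² + (3.27)² = 19.2917.
Posterior: Inv-Gamma(9.6 + 8/2, 4.3 + 19.2917/2) = Inv-Gamma(13.60, 13.94585).
E[σ²|data] = β/(α−1) = 13.94585/12.60 = 1.1068.

1.1068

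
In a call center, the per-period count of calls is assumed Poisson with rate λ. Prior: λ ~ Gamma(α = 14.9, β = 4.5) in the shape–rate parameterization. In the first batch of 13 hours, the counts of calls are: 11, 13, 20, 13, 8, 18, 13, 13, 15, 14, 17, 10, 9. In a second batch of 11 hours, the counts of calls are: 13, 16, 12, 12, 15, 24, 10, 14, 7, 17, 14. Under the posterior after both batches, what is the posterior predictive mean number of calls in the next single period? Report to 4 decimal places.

With a Gamma(shape α, rate β) prior, the Poisson likelihood is conjugate: the posterior is Gamma(α + ΣXᵢ, β + n).
Batch 1: sum of counts S = 174 over n = 13 hours.
After batch 1: Gamma(α+S, β+n) = Gamma(14.9+174, 4.5+13) = Gamma(188.9, 17.5).
Batch 2: sum of counts S = 154 over n = 11 hours.
After batch 2: Gamma(α+S, β+n) = Gamma(188.9+154, 17.5+11) = Gamma(342.9, 28.5).
The predictive distribution for one future period is NegBinom with mean α/β = 12.0316.

12.0316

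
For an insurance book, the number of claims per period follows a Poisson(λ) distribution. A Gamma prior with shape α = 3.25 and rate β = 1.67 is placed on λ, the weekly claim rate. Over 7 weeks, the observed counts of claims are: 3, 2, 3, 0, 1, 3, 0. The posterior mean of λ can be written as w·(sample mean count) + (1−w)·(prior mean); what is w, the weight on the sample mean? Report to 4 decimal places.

0.8074

With a Gamma(shape α, rate β) prior, the Poisson likelihood is conjugate: the posterior is Gamma(α + ΣXᵢ, β + n).
Posterior mean = (α₀+S)/(β₀+n) = [n/(β₀+n)]·(S/n) + [β₀/(β₀+n)]·(α₀/β₀), so only n and β₀ enter the weight.
Weight on data w = n/(β₀+n) = 7/(1.67+7) = 7/8.67 = 0.8074.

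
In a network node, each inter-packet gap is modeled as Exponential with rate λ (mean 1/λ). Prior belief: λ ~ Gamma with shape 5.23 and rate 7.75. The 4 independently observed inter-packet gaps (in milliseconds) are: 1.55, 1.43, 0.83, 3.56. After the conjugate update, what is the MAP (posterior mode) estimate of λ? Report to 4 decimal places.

With a Gamma(shape α, rate β) prior on the exponential rate λ, the posterior after n observations with total T = Σxᵢ is Gamma(α+n, β+T).
Sum of observations T = 7.37 milliseconds; n = 4.
Posterior: Gamma(5.23+4, 7.75+7.37) = Gamma(9.23, 15.12).
Mode = (α−1)/β = 0.5443.

0.5443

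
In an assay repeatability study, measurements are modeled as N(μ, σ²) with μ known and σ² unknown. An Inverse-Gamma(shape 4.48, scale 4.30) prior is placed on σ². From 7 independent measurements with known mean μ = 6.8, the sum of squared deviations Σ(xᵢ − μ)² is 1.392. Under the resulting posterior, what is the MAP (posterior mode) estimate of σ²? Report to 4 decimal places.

With known mean μ and an Inverse-Gamma(α, β) prior on σ², the Normal likelihood is conjugate: posterior is Inv-Gamma(α + n/2, β + Σ(xᵢ−μ)²/2).
Posterior: Inv-Gamma(4.48 + 7/2, 4.30 + 1.392/2) = Inv-Gamma(7.98, 4.9960).
Mode = β/(α+1) = 4.9960/8.98 = 0.5563.

0.5563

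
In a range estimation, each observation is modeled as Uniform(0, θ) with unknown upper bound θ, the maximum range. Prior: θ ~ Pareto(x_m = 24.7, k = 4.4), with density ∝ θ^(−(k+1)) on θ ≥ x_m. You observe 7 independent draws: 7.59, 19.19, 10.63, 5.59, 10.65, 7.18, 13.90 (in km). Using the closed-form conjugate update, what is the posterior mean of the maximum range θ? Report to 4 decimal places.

27.0750

A Pareto(scale x_m, shape k) prior on the upper bound θ of Uniform(0, θ) is conjugate: posterior is Pareto(max(x_m, max xᵢ), k + n).
Sample maximum = 19.19; prior scale x_m = 24.7 → posterior scale = max = 24.70.
Posterior shape = 4.4 + 7 = 11.4.
E[θ|data] = k·x_m/(k−1) = 11.4·24.70/10.4 = 27.0750.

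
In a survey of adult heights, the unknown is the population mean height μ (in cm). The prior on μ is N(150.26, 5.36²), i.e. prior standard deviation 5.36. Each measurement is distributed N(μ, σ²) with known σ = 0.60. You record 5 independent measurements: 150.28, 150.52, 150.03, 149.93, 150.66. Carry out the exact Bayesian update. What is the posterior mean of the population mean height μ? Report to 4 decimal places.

150.2839

For Normal data with known variance σ², a Normal(μ₀, σ₀²) prior on μ is conjugate. Posterior precision = 1/σ₀² + n/σ²; posterior mean is the precision-weighted average of μ₀ and x̄.
Σxᵢ = 150.28 + 150.52 + 150.03 + 149.93 + 150.66 = 751.42, so n·x̄ = 751.42.
σ₀² = 5.36² = 28.7296, σ² = 0.60² = 0.36; σ² + n·σ₀² = 0.36 + 5·28.7296 = 144.008.
Posterior mean = (μ₀/σ₀² + n·x̄/σ²)/(1/σ₀² + n/σ²) = (σ²·μ₀ + σ₀²·n·x̄)/(σ² + n·σ₀²) = (0.36·150.26 + 28.7296·751.42)/144.008 = 21642.089632/144.008 = 150.2839.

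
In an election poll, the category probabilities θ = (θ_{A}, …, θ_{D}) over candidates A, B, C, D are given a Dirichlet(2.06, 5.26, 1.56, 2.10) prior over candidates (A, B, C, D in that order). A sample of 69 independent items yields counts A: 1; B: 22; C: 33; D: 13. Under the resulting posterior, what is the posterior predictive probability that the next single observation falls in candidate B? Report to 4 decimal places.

The Dirichlet prior is conjugate to the Multinomial likelihood: each posterior αⱼ = prior αⱼ + observed count nⱼ.
Posterior concentration: (3.06, 27.26, 34.56, 15.10), total = 79.98.
P(next = B | data) = α_{B}/Σα = 0.3408.

0.3408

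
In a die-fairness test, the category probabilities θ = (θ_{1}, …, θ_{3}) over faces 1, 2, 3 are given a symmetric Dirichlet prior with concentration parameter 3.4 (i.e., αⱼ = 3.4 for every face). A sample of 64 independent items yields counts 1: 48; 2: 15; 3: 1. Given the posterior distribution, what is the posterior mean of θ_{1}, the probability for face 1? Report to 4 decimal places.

The Dirichlet prior is conjugate to the Multinomial likelihood: each posterior αⱼ = prior αⱼ + observed count nⱼ.
Posterior concentration: (51.4, 18.4, 4.4), total = 74.2.
E[θ_{1}|data] = α_{1}/Σα = 51.4/74.2 = 0.6927.

0.6927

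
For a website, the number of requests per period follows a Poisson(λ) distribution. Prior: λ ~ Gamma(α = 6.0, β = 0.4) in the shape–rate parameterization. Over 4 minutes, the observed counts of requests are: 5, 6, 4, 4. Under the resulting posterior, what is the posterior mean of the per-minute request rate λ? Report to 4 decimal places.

5.6818

With a Gamma(shape α, rate β) prior, the Poisson likelihood is conjugate: the posterior is Gamma(α + ΣXᵢ, β + n).
Sum of counts S = 19 over n = 4 minutes.
Posterior: Gamma(α+S, β+n) = Gamma(6.0+19, 0.4+4) = Gamma(25.0, 4.4).
Posterior mean = α/β = 25.0/4.4 = 5.6818.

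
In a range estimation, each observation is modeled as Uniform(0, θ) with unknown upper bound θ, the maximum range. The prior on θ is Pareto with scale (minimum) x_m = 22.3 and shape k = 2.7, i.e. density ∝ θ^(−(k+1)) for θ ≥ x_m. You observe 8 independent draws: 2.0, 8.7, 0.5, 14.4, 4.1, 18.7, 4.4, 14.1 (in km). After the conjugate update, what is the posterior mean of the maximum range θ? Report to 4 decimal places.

24.5990

A Pareto(scale x_m, shape k) prior on the upper bound θ of Uniform(0, θ) is conjugate: posterior is Pareto(max(x_m, max xᵢ), k + n).
Sample maximum = 18.7; prior scale x_m = 22.3 → posterior scale = max = 22.3.
Posterior shape = 2.7 + 8 = 10.7.
E[θ|data] = k·x_m/(k−1) = 10.7·22.3/9.7 = 24.5990.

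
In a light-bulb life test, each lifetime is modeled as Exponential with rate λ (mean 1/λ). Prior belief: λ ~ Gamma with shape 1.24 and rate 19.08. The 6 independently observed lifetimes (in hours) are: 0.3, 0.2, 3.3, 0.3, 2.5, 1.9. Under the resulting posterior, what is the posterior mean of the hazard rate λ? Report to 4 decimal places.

With a Gamma(shape α, rate β) prior on the exponential rate λ, the posterior after n observations with total T = Σxᵢ is Gamma(α+n, β+T).
Sum of observations T = 8.5 hours; n = 6.
Posterior: Gamma(1.24+6, 19.08+8.5) = Gamma(7.24, 27.58).
Posterior mean of λ = α/β = 7.24/27.58 = 0.2625.

0.2625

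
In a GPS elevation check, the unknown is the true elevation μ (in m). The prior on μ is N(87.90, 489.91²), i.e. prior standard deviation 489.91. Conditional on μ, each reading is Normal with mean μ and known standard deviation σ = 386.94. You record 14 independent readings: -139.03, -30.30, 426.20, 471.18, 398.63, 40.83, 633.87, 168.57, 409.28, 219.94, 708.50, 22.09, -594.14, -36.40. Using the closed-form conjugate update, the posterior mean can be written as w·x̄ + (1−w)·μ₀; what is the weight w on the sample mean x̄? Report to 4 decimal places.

0.9573

For Normal data with known variance σ², a Normal(μ₀, σ₀²) prior on μ is conjugate. Posterior precision = 1/σ₀² + n/σ²; posterior mean is the precision-weighted average of μ₀ and x̄.
σ₀² = 489.91² = 240011.8081, σ² = 386.94² = 149722.5636. Prior precision 1/σ₀² = 1/240011.8081; data precision n/σ² = 14/149722.5636.
w = (n/σ²)/(1/σ₀² + n/σ²) = n·σ₀²/(σ² + n·σ₀²) = 14·240011.8081/(149722.5636 + 14·240011.8081) = 3360165.3134/3509887.877 = 0.9573.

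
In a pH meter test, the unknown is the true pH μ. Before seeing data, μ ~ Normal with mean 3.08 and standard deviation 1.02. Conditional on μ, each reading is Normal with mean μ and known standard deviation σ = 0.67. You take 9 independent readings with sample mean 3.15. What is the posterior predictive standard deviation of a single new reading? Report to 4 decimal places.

0.7046

For Normal data with known variance σ², a Normal(μ₀, σ₀²) prior on μ is conjugate. Posterior precision = 1/σ₀² + n/σ²; posterior mean is the precision-weighted average of μ₀ and x̄.
σ₀² = 1.02² = 1.0404, σ² = 0.67² = 0.4489; σ² + n·σ₀² = 0.4489 + 9·1.0404 = 9.8125.
Posterior precision = 1/σ₀² + n/σ² = 1/1.0404 + 9/0.4489 = (σ² + n·σ₀²)/(σ₀²σ²) = 9.8125/(1.0404·0.4489); posterior variance σₙ² = σ₀²σ²/(σ² + n·σ₀²) = 1.0404·0.4489/9.8125 = 0.047596.
Predictive variance for one new observation = σₙ² + σ² = 1.0404·0.4489/9.8125 + 0.4489 = σ²·(σ₀² + 9.8125)/9.8125 = 0.4489·10.8529/9.8125 = 0.496496; SD = √(0.4489·10.8529/9.8125) = 0.7046.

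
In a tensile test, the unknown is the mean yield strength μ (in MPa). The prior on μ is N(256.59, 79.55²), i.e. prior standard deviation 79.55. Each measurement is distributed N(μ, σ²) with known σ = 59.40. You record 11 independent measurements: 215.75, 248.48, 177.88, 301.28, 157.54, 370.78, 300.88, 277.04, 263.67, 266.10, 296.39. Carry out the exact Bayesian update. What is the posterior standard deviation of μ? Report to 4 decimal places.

For Normal data with known variance σ², a Normal(μ₀, σ₀²) prior on μ is conjugate. Posterior precision = 1/σ₀² + n/σ²; posterior mean is the precision-weighted average of μ₀ and x̄.
σ₀² = 79.55² = 6328.2025, σ² = 59.40² = 3528.36; σ² + n·σ₀² = 3528.36 + 11·6328.2025 = 73138.5875.
Posterior precision = 1/σ₀² + n/σ² = 1/6328.2025 + 11/3528.36 = (σ² + n·σ₀²)/(σ₀²σ²) = 73138.5875/(6328.2025·3528.36); posterior variance σₙ² = σ₀²σ²/(σ² + n·σ₀²) = 6328.2025·3528.36/73138.5875 = 305.285860.
Posterior SD = √σₙ² = √(6328.2025·3528.36/73138.5875) = 17.4724.

17.4724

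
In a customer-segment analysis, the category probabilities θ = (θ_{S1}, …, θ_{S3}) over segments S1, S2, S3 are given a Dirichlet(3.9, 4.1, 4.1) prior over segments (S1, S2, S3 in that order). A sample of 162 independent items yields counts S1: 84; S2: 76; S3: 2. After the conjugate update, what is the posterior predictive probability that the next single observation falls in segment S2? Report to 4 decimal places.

The Dirichlet prior is conjugate to the Multinomial likelihood: each posterior αⱼ = prior αⱼ + observed count nⱼ.
Posterior concentration: (87.9, 80.1, 6.1), total = 174.1.
P(next = S2 | data) = α_{S2}/Σα = 0.4601.

0.4601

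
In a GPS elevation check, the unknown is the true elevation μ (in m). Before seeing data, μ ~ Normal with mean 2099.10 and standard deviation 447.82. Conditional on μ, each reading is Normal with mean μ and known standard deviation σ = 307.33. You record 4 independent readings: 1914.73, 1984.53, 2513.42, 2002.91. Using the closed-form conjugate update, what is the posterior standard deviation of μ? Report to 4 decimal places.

145.3462

For Normal data with known variance σ², a Normal(μ₀, σ₀²) prior on μ is conjugate. Posterior precision = 1/σ₀² + n/σ²; posterior mean is the precision-weighted average of μ₀ and x̄.
σ₀² = 447.82² = 200542.7524, σ² = 307.33² = 94451.7289; σ² + n·σ₀² = 94451.7289 + 4·200542.7524 = 896622.7385.
Posterior precision = 1/σ₀² + n/σ² = 1/200542.7524 + 4/94451.7289 = (σ² + n·σ₀²)/(σ₀²σ²) = 896622.7385/(200542.7524·94451.7289); posterior variance σₙ² = σ₀²σ²/(σ² + n·σ₀²) = 200542.7524·94451.7289/896622.7385 = 21125.506714.
Posterior SD = √σₙ² = √(200542.7524·94451.7289/896622.7385) = 145.3462.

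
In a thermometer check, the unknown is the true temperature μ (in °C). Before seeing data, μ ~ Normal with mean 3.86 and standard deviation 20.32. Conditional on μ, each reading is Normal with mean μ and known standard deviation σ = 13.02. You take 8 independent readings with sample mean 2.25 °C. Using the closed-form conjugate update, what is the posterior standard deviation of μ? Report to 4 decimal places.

For Normal data with known variance σ², a Normal(μ₀, σ₀²) prior on μ is conjugate. Posterior precision = 1/σ₀² + n/σ²; posterior mean is the precision-weighted average of μ₀ and x̄.
σ₀² = 20.32² = 412.9024, σ² = 13.02² = 169.5204; σ² + n·σ₀² = 169.5204 + 8·412.9024 = 3472.7396.
Posterior precision = 1/σ₀² + n/σ² = 1/412.9024 + 8/169.5204 = (σ² + n·σ₀²)/(σ₀²σ²) = 3472.7396/(412.9024·169.5204); posterior variance σₙ² = σ₀²σ²/(σ² + n·σ₀²) = 412.9024·169.5204/3472.7396 = 20.155666.
Posterior SD = √σₙ² = √(412.9024·169.5204/3472.7396) = 4.4895.

4.4895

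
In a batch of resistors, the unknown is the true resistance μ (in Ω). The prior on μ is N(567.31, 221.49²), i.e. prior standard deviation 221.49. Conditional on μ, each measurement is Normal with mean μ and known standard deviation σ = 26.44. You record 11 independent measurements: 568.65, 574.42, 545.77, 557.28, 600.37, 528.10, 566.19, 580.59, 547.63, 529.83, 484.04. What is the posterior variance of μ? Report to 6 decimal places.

For Normal data with known variance σ², a Normal(μ₀, σ₀²) prior on μ is conjugate. Posterior precision = 1/σ₀² + n/σ²; posterior mean is the precision-weighted average of μ₀ and x̄.
σ₀² = 221.49² = 49057.8201, σ² = 26.44² = 699.0736; σ² + n·σ₀² = 699.0736 + 11·49057.8201 = 540335.0947.
Posterior precision = 1/σ₀² + n/σ² = 1/49057.8201 + 11/699.0736 = (σ² + n·σ₀²)/(σ₀²σ²) = 540335.0947/(49057.8201·699.0736); posterior variance σₙ² = σ₀²σ²/(σ² + n·σ₀²) = 49057.8201·699.0736/540335.0947 = 63.469923.

63.469923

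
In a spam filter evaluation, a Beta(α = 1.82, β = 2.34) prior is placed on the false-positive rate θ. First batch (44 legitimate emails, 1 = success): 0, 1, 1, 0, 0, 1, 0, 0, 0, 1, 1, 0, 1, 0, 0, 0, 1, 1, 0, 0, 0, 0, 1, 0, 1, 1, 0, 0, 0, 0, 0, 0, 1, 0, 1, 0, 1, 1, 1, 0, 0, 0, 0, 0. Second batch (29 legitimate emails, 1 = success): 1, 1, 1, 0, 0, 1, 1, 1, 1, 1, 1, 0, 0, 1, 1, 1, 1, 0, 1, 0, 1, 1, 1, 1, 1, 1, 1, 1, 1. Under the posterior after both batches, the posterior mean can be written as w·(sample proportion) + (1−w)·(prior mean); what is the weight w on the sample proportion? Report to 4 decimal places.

0.9461

The Beta prior is conjugate to a Binomial/Bernoulli likelihood; the update adds successes to α and failures to β.
Total number of legitimate emails: n = 44 + 29 = 73.
Posterior mean = (α₀+k)/(α₀+β₀+n) = [n/(α₀+β₀+n)]·(k/n) + [(α₀+β₀)/(α₀+β₀+n)]·α₀/(α₀+β₀), so only n and the prior enter the weight.
The weight on the data is w = n/(α₀+β₀+n) = 73/(1.82+2.34+73) = 73/77.16 = 0.9461.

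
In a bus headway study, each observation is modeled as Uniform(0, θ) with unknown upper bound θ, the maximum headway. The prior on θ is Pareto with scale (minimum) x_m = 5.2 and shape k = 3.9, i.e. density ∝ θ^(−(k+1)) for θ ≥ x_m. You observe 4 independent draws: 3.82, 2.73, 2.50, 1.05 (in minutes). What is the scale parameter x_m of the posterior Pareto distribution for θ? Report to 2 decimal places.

A Pareto(scale x_m, shape k) prior on the upper bound θ of Uniform(0, θ) is conjugate: posterior is Pareto(max(x_m, max xᵢ), k + n).
Sample maximum = 3.82; prior scale x_m = 5.2 → posterior scale = max = 5.20.
Posterior shape = 3.9 + 4 = 7.9.
Posterior scale x_m = 5.20.

5.20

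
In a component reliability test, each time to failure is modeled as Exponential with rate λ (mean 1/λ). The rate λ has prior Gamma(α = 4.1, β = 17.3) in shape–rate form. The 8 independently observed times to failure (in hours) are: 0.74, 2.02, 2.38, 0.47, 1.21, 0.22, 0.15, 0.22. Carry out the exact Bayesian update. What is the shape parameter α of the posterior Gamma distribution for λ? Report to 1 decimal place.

With a Gamma(shape α, rate β) prior on the exponential rate λ, the posterior after n observations with total T = Σxᵢ is Gamma(α+n, β+T).
Sum of observations T = 7.41 hours; n = 8.
Posterior: Gamma(4.1+8, 17.3+7.41) = Gamma(12.1, 24.71).
Posterior α = 12.1.

12.1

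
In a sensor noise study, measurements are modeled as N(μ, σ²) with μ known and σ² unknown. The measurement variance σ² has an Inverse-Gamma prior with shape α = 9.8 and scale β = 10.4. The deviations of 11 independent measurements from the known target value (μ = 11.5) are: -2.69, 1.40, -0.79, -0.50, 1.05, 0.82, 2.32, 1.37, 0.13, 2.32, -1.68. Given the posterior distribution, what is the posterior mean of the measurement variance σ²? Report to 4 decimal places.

With known mean μ and an Inverse-Gamma(α, β) prior on σ², the Normal likelihood is conjugate: posterior is Inv-Gamma(α + n/2, β + Σ(xᵢ−μ)²/2).
Σ(xᵢ−μ)² = (-2.69)² + (1.40)² + (-0.79)² + (-0.50)² + (1.05)² + (0.82)² + (2.32)² + (1.37)² + (0.13)² + (2.32)² + (-1.68)² = 27.3261.
Posterior: Inv-Gamma(9.8 + 11/2, 10.4 + 27.3261/2) = Inv-Gamma(15.30, 24.06305).
E[σ²|data] = β/(α−1) = 24.06305/14.30 = 1.6827.

1.6827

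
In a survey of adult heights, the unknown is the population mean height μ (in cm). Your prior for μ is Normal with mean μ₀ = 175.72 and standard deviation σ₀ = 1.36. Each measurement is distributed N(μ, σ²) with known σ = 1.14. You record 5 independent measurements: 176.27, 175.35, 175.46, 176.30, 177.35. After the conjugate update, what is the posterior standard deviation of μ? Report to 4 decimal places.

0.4774

For Normal data with known variance σ², a Normal(μ₀, σ₀²) prior on μ is conjugate. Posterior precision = 1/σ₀² + n/σ²; posterior mean is the precision-weighted average of μ₀ and x̄.
σ₀² = 1.36² = 1.8496, σ² = 1.14² = 1.2996; σ² + n·σ₀² = 1.2996 + 5·1.8496 = 10.5476.
Posterior precision = 1/σ₀² + n/σ² = 1/1.8496 + 5/1.2996 = (σ² + n·σ₀²)/(σ₀²σ²) = 10.5476/(1.8496·1.2996); posterior variance σₙ² = σ₀²σ²/(σ² + n·σ₀²) = 1.8496·1.2996/10.5476 = 0.227895.
Posterior SD = √σₙ² = √(1.8496·1.2996/10.5476) = 0.4774.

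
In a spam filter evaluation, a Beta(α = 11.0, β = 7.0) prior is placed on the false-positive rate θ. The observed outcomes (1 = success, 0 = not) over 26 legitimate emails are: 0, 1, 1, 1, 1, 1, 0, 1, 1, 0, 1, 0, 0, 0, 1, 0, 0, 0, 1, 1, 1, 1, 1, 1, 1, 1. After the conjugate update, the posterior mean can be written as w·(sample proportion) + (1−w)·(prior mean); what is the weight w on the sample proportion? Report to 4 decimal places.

The Beta prior is conjugate to a Binomial/Bernoulli likelihood; the update adds successes to α and failures to β.
Posterior mean = (α₀+k)/(α₀+β₀+n) = [n/(α₀+β₀+n)]·(k/n) + [(α₀+β₀)/(α₀+β₀+n)]·α₀/(α₀+β₀), so only n and the prior enter the weight.
The weight on the data is w = n/(α₀+β₀+n) = 26/(11.0+7.0+26) = 26/44.0 = 0.5909.

0.5909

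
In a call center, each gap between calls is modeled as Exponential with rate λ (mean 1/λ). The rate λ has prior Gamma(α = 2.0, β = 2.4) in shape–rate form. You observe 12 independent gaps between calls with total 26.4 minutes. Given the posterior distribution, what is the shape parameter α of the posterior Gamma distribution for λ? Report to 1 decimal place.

With a Gamma(shape α, rate β) prior on the exponential rate λ, the posterior after n observations with total T = Σxᵢ is Gamma(α+n, β+T).
Posterior: Gamma(2.0+12, 2.4+26.4) = Gamma(14.0, 28.8).
Posterior α = 14.0.

14.0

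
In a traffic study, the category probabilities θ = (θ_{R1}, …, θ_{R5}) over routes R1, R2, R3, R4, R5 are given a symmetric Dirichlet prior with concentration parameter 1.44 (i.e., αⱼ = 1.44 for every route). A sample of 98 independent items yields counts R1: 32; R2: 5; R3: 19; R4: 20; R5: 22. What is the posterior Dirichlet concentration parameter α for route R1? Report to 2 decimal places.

The Dirichlet prior is conjugate to the Multinomial likelihood: each posterior αⱼ = prior αⱼ + observed count nⱼ.
Posterior concentration: (33.44, 6.44, 20.44, 21.44, 23.44), total = 105.20.
α_{R1} = 1.44 + 32 = 33.44.

33.44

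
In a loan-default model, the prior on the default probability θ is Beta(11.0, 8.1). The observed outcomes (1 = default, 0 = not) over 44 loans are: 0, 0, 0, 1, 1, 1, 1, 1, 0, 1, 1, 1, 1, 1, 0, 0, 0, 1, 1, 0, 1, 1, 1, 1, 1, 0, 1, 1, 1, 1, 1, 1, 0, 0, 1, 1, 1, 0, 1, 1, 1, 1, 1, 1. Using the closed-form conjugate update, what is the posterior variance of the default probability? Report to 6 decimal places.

The Beta prior is conjugate to a Binomial/Bernoulli likelihood; the update adds successes to α and failures to β.
Posterior: Beta(α+k, β+n−k) = Beta(11.0+32, 8.1+12) = Beta(43.0, 20.1).
Var = αβ/((α+β)²(α+β+1)) = 43.0·20.1/(63.1²·64.1) = 0.003386.

0.003386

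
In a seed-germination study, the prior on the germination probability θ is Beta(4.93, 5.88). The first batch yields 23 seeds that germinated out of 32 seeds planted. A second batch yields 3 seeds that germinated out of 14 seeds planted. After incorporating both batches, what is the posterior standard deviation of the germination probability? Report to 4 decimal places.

0.0655

The Beta prior is conjugate to a Binomial/Bernoulli likelihood; the update adds successes to α and failures to β.
After batch 1: Beta(4.93+23, 5.88+9) = Beta(27.93, 14.88).
After batch 2: Beta(27.93+3, 14.88+11) = Beta(30.93, 25.88).
Var = αβ/((α+β)²(α+β+1)) = 30.93·25.88/(56.81²·57.81) = 0.00429034; SD = √0.00429034 = 0.0655.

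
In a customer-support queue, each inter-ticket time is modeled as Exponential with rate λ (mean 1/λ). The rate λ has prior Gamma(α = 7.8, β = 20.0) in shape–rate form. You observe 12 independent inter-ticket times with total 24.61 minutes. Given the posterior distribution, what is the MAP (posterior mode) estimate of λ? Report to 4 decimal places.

0.4214

With a Gamma(shape α, rate β) prior on the exponential rate λ, the posterior after n observations with total T = Σxᵢ is Gamma(α+n, β+T).
Posterior: Gamma(7.8+12, 20.0+24.61) = Gamma(19.8, 44.61).
Mode = (α−1)/β = 0.4214.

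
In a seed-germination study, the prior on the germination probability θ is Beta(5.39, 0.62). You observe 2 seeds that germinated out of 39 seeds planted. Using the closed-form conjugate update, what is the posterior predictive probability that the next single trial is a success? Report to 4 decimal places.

The Beta prior is conjugate to a Binomial/Bernoulli likelihood; the update adds successes to α and failures to β.
Posterior: Beta(α+k, β+n−k) = Beta(5.39+2, 0.62+37) = Beta(7.39, 37.62).
For a single future Bernoulli trial, P(success | data) = α/(α+β) = 0.1642.

0.1642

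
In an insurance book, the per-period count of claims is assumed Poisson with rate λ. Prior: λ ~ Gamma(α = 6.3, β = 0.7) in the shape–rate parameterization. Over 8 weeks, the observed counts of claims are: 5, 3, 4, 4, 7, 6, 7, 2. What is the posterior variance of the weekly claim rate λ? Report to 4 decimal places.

With a Gamma(shape α, rate β) prior, the Poisson likelihood is conjugate: the posterior is Gamma(α + ΣXᵢ, β + n).
Sum of counts S = 38 over n = 8 weeks.
Posterior: Gamma(α+S, β+n) = Gamma(6.3+38, 0.7+8) = Gamma(44.3, 8.7).
Var = α/β² = 44.3/8.7² = 0.5853.

0.5853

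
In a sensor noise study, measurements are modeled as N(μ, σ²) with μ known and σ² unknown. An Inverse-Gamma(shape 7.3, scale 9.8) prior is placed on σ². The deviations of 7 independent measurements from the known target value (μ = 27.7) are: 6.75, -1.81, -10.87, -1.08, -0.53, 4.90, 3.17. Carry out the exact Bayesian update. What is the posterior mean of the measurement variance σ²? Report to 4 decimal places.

11.3317

With known mean μ and an Inverse-Gamma(α, β) prior on σ², the Normal likelihood is conjugate: posterior is Inv-Gamma(α + n/2, β + Σ(xᵢ−μ)²/2).
Σ(xᵢ−μ)² = (6.75)² + (-1.81)² + (-10.87)² + (-1.08)² + (-0.53)² + (4.90)² + (3.17)² = 202.5017.
Posterior: Inv-Gamma(7.3 + 7/2, 9.8 + 202.5017/2) = Inv-Gamma(10.80, 111.05085).
E[σ²|data] = β/(α−1) = 111.05085/9.80 = 11.3317.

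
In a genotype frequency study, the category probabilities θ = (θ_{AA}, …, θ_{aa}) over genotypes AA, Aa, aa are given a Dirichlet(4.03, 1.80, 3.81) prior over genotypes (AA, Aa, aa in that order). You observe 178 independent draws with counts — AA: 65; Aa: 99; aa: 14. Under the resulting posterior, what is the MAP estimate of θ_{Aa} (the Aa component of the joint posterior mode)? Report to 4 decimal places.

0.5405

The Dirichlet prior is conjugate to the Multinomial likelihood: each posterior αⱼ = prior αⱼ + observed count nⱼ.
Posterior concentration: (69.03, 100.80, 17.81), total = 187.64.
Joint mode component: (α_{Aa}−1)/(Σα−K) = 99.80/184.64 = 0.5405.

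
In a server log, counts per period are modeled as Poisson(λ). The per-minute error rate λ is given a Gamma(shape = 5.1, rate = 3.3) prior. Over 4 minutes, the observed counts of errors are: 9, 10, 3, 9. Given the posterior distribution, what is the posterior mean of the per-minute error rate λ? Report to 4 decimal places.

4.9452

With a Gamma(shape α, rate β) prior, the Poisson likelihood is conjugate: the posterior is Gamma(α + ΣXᵢ, β + n).
Sum of counts S = 31 over n = 4 minutes.
Posterior: Gamma(α+S, β+n) = Gamma(5.1+31, 3.3+4) = Gamma(36.1, 7.3).
Posterior mean = α/β = 36.1/7.3 = 4.9452.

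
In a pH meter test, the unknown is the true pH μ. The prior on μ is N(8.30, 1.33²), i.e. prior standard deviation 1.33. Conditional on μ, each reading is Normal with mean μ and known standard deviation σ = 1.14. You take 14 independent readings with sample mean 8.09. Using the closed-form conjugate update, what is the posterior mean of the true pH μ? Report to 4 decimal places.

8.1005

For Normal data with known variance σ², a Normal(μ₀, σ₀²) prior on μ is conjugate. Posterior precision = 1/σ₀² + n/σ²; posterior mean is the precision-weighted average of μ₀ and x̄.
n·x̄ = 14·8.09 = 113.26.
σ₀² = 1.33² = 1.7689, σ² = 1.14² = 1.2996; σ² + n·σ₀² = 1.2996 + 14·1.7689 = 26.0642.
Posterior mean = (μ₀/σ₀² + n·x̄/σ²)/(1/σ₀² + n/σ²) = (σ²·μ₀ + σ₀²·n·x̄)/(σ² + n·σ₀²) = (1.2996·8.30 + 1.7689·113.26)/26.0642 = 211.132294/26.0642 = 8.1005.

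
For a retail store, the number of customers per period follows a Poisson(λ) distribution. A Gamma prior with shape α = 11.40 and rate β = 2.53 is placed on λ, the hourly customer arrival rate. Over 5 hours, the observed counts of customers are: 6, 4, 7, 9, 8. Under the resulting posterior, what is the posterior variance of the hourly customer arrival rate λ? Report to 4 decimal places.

0.8007

With a Gamma(shape α, rate β) prior, the Poisson likelihood is conjugate: the posterior is Gamma(α + ΣXᵢ, β + n).
Sum of counts S = 34 over n = 5 hours.
Posterior: Gamma(α+S, β+n) = Gamma(11.40+34, 2.53+5) = Gamma(45.40, 7.53).
Var = α/β² = 45.40/7.53² = 0.8007.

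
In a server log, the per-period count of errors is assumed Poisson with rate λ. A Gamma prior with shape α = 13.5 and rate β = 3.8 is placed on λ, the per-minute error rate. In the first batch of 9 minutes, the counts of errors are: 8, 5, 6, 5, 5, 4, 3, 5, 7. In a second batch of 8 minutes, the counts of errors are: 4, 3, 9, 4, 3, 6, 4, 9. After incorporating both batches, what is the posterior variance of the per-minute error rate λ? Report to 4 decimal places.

0.2392

With a Gamma(shape α, rate β) prior, the Poisson likelihood is conjugate: the posterior is Gamma(α + ΣXᵢ, β + n).
Batch 1: sum of counts S = 48 over n = 9 minutes.
After batch 1: Gamma(α+S, β+n) = Gamma(13.5+48, 3.8+9) = Gamma(61.5, 12.8).
Batch 2: sum of counts S = 42 over n = 8 minutes.
After batch 2: Gamma(α+S, β+n) = Gamma(61.5+42, 12.8+8) = Gamma(103.5, 20.8).
Var = α/β² = 103.5/20.8² = 0.2392.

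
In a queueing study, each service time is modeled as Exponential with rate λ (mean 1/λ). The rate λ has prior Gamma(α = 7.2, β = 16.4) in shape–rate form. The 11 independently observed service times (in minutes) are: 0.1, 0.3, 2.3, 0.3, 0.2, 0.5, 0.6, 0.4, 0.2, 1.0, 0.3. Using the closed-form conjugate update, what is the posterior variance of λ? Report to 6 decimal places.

With a Gamma(shape α, rate β) prior on the exponential rate λ, the posterior after n observations with total T = Σxᵢ is Gamma(α+n, β+T).
Sum of observations T = 6.2 minutes; n = 11.
Posterior: Gamma(7.2+11, 16.4+6.2) = Gamma(18.2, 22.6).
Var = α/β² = 0.035633.

0.035633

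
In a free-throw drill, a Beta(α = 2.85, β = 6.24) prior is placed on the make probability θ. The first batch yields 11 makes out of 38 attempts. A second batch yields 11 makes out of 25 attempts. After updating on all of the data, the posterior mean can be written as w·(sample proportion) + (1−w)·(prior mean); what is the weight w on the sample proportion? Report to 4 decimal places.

The Beta prior is conjugate to a Binomial/Bernoulli likelihood; the update adds successes to α and failures to β.
Total number of attempts: n = 38 + 25 = 63.
Posterior mean = (α₀+k)/(α₀+β₀+n) = [n/(α₀+β₀+n)]·(k/n) + [(α₀+β₀)/(α₀+β₀+n)]·α₀/(α₀+β₀), so only n and the prior enter the weight.
The weight on the data is w = n/(α₀+β₀+n) = 63/(2.85+6.24+63) = 63/72.09 = 0.8739.

0.8739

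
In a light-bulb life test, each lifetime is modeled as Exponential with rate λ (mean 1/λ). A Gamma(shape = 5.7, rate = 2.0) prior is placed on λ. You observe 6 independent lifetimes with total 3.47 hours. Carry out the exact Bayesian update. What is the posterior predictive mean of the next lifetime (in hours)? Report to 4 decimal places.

0.5112

With a Gamma(shape α, rate β) prior on the exponential rate λ, the posterior after n observations with total T = Σxᵢ is Gamma(α+n, β+T).
Posterior: Gamma(5.7+6, 2.0+3.47) = Gamma(11.7, 5.47).
The predictive distribution for the next observation is Lomax; its mean is β/(α−1) = 5.47/10.7 = 0.5112.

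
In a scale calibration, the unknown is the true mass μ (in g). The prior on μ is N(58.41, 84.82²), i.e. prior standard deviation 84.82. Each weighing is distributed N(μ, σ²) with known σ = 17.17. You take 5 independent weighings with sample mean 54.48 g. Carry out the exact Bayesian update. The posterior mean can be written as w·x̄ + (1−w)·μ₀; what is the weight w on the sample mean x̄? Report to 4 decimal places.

For Normal data with known variance σ², a Normal(μ₀, σ₀²) prior on μ is conjugate. Posterior precision = 1/σ₀² + n/σ²; posterior mean is the precision-weighted average of μ₀ and x̄.
σ₀² = 84.82² = 7194.4324, σ² = 17.17² = 294.8089. Prior precision 1/σ₀² = 1/7194.4324; data precision n/σ² = 5/294.8089.
w = (n/σ²)/(1/σ₀² + n/σ²) = n·σ₀²/(σ² + n·σ₀²) = 5·7194.4324/(294.8089 + 5·7194.4324) = 35972.162/36266.9709 = 0.9919.

0.9919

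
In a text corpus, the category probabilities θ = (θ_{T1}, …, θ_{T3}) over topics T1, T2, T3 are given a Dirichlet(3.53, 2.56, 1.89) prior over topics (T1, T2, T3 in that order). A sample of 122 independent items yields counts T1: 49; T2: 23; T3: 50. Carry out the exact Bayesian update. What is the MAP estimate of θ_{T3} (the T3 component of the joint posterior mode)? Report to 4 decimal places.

0.4008

The Dirichlet prior is conjugate to the Multinomial likelihood: each posterior αⱼ = prior αⱼ + observed count nⱼ.
Posterior concentration: (52.53, 25.56, 51.89), total = 129.98.
Joint mode component: (α_{T3}−1)/(Σα−K) = 50.89/126.98 = 0.4008.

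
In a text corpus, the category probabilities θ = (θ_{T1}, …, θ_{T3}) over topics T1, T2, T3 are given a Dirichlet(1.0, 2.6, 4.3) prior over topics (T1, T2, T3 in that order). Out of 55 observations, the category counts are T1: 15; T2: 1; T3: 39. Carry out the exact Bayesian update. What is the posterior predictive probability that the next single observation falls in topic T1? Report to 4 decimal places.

0.2544

The Dirichlet prior is conjugate to the Multinomial likelihood: each posterior αⱼ = prior αⱼ + observed count nⱼ.
Posterior concentration: (16.0, 3.6, 43.3), total = 62.9.
P(next = T1 | data) = α_{T1}/Σα = 0.2544.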